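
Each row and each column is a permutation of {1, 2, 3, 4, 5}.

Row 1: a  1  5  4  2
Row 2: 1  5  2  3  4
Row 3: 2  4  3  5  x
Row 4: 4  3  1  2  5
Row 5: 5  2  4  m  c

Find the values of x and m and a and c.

x = 1, m = 1, a = 3, c = 3

Cell (3,5): row 3 already has {2, 3, 4, 5} → 1.
At (row 5, col 5): column 5 already has {1, 2, 4, 5}, so the value is 3.
Cell (1,1): row 1 already has {1, 2, 4, 5} → 3.
Cell (5,4): row 5 already has {2, 3, 4, 5} → 1.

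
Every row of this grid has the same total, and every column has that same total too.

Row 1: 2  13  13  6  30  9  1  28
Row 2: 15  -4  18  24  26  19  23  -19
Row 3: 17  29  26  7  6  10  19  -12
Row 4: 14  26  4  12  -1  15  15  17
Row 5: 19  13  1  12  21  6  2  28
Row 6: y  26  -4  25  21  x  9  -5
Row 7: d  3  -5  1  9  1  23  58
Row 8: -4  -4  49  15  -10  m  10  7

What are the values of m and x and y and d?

m = 39, x = 3, y = 27, d = 12

Rows 1 and 2 both sum to 102, so that's the common total.
Row 8 has -4 − 4 + 49 + 15 − 10 + 10 + 7 = 63; the blank must be 102 − 63 = 39.
Column 6 has 9 + 19 + 10 + 15 + 6 + 1 + 39 = 99; the blank must be 102 − 99 = 3.
Row 6 has 26 − 4 + 25 + 21 + 3 + 9 − 5 = 75; the blank must be 102 − 75 = 27.
Row 7 has 3 − 5 + 1 + 9 + 1 + 23 + 58 = 90; the blank must be 102 − 90 = 12.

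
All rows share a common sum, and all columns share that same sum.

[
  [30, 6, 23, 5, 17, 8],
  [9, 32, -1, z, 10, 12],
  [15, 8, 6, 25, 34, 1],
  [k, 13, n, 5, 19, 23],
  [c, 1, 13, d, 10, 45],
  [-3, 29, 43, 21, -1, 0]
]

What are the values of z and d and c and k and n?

z = 27, d = 6, c = 14, k = 24, n = 5

Rows 1 and 3 both sum to 89, so that's the common total.
The known cells in column 3 total 84, leaving 89 − 84 = 5 for the blank.
The known cells in row 4 total 65, leaving 89 − 65 = 24 for the blank.
The known cells in column 1 total 75, leaving 89 − 75 = 14 for the blank.
The known cells in row 5 total 83, leaving 89 − 83 = 6 for the blank.
The known cells in row 2 total 62, leaving 89 − 62 = 27 for the blank.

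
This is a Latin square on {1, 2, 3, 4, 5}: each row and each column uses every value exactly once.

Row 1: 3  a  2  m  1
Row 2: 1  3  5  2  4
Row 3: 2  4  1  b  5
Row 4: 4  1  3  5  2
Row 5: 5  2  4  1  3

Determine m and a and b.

For row 1, column 2: column 2 already has {1, 2, 3, 4}; that leaves 5.
At (row 1, col 4): row 1 already has {1, 2, 3, 5}, so the value is 4.
At (row 3, col 4): row 3 already has {1, 2, 4, 5}, so the value is 3.

m = 4, a = 5, b = 3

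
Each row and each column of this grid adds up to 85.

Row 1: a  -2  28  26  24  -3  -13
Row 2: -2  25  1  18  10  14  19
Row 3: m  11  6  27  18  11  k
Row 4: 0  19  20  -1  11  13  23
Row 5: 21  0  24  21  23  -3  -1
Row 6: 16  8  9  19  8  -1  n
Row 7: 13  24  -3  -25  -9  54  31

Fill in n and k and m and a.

n = 26, k = 0, m = 12, a = 25

The known cells in row 6 total 59, leaving 85 − 59 = 26 for the blank.
The known cells in column 7 total 85, leaving 85 − 85 = 0 for the blank.
The known cells in row 3 total 73, leaving 85 − 73 = 12 for the blank.
The known cells in row 1 total 60, leaving 85 − 60 = 25 for the blank.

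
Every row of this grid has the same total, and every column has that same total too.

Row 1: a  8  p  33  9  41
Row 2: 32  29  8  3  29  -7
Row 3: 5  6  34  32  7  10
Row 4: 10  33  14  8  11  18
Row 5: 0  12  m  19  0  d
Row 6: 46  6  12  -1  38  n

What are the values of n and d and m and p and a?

Rows 2 and 3 both sum to 94, so that's the common total.
The known cells in row 6 total 101, leaving 94 − 101 = -7 for the blank.
The known cells in column 1 total 93, leaving 94 − 93 = 1 for the blank.
The known cells in column 6 total 55, leaving 94 − 55 = 39 for the blank.
The known cells in row 5 total 70, leaving 94 − 70 = 24 for the blank.
The known cells in row 1 total 92, leaving 94 − 92 = 2 for the blank.

n = -7, d = 39, m = 24, p = 2, a = 1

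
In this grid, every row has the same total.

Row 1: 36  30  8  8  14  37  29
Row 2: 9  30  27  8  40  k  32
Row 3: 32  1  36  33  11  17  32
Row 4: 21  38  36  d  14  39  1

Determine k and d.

Rows 1 and 3 both add up to 162, so every row sums to 162.
Row 2: 9 + 30 + 27 + 8 + 40 + 32 = 146, so the missing entry is 162 − 146 = 16.
Row 4: 21 + 38 + 36 + 14 + 39 + 1 = 149, so the missing entry is 162 − 149 = 13.

k = 16, d = 13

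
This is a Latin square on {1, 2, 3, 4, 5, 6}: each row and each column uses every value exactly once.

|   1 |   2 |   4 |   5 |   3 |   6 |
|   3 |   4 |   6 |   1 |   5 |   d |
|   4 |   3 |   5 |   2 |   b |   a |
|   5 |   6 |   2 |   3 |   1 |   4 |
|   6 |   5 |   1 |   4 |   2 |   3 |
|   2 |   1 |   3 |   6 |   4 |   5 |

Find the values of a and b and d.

a = 1, b = 6, d = 2

For row 3, column 5: column 5 already has {1, 2, 3, 4, 5}; that leaves 6.
For row 3, column 6: row 3 already has {2, 3, 4, 5, 6}; that leaves 1.
Cell (2,6): row 2 already has {1, 3, 4, 5, 6} → 2.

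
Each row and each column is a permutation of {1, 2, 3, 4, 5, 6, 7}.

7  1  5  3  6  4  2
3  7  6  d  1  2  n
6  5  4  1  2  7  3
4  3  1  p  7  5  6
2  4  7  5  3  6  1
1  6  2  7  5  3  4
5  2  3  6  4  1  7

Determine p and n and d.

p = 2, n = 5, d = 4

At (row 2, col 7): column 7 already has {1, 2, 3, 4, 6, 7}, so the value is 5.
At (row 4, col 4): row 4 already has {1, 3, 4, 5, 6, 7}, so the value is 2.
At (row 2, col 4): row 2 already has {1, 2, 3, 5, 6, 7}, so the value is 4.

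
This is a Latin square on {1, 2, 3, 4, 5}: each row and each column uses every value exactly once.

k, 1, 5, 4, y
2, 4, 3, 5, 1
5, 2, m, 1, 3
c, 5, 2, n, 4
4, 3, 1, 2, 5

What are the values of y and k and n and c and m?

Cell (1,5): column 5 already has {1, 3, 4, 5} → 2.
At (row 1, col 1): row 1 already has {1, 2, 4, 5}, so the value is 3.
For row 4, column 1: column 1 already has {2, 3, 4, 5}; that leaves 1.
For row 4, column 4: row 4 already has {1, 2, 4, 5}; that leaves 3.
At (row 3, col 3): row 3 already has {1, 2, 3, 5}, so the value is 4.

y = 2, k = 3, n = 3, c = 1, m = 4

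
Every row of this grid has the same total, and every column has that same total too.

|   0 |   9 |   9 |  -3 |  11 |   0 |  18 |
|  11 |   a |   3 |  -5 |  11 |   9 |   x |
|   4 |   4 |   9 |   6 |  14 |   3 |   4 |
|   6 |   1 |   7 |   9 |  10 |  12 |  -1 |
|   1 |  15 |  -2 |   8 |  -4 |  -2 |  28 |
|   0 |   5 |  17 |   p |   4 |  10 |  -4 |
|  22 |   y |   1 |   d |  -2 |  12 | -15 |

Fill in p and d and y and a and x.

Rows 1 and 3 both sum to 44, so that's the common total.
The known cells in row 6 total 32, leaving 44 − 32 = 12 for the blank.
The known cells in column 7 total 30, leaving 44 − 30 = 14 for the blank.
The known cells in row 2 total 43, leaving 44 − 43 = 1 for the blank.
The known cells in column 2 total 35, leaving 44 − 35 = 9 for the blank.
The known cells in row 7 total 27, leaving 44 − 27 = 17 for the blank.

p = 12, d = 17, y = 9, a = 1, x = 14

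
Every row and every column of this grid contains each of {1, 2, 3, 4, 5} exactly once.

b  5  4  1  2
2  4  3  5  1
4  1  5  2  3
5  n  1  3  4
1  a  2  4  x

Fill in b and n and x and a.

Cell (5,5): column 5 already has {1, 2, 3, 4} → 5.
Cell (5,2): row 5 already has {1, 2, 4, 5} → 3.
At (row 4, col 2): row 4 already has {1, 3, 4, 5}, so the value is 2.
Cell (1,1): row 1 already has {1, 2, 4, 5} → 3.

b = 3, n = 2, x = 5, a = 3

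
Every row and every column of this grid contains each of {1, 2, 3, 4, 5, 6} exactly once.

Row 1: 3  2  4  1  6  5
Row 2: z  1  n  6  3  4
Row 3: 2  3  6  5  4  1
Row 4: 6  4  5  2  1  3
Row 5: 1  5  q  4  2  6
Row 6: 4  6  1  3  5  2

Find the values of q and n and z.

q = 3, n = 2, z = 5

For row 2, column 1: column 1 already has {1, 2, 3, 4, 6}; that leaves 5.
At (row 2, col 3): row 2 already has {1, 3, 4, 5, 6}, so the value is 2.
At (row 5, col 3): row 5 already has {1, 2, 4, 5, 6}, so the value is 3.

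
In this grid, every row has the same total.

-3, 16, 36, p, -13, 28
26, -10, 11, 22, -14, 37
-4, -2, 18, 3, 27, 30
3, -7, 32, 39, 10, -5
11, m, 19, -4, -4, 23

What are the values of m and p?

The complete rows each total 72.
Row 5 is missing 72 − 45 = 27 (since 11 + 19 − 4 − 4 + 23 = 45).
Row 1 is missing 72 − 64 = 8 (since -3 + 16 + 36 − 13 + 28 = 64).

m = 27, p = 8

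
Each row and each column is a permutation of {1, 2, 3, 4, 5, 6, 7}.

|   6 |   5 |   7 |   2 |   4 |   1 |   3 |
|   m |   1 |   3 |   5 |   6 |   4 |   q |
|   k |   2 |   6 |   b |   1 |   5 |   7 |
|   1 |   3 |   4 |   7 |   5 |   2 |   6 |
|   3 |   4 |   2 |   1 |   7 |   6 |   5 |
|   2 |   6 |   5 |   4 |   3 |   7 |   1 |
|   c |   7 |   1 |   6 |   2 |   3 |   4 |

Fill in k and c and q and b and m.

Cell (3,4): column 4 already has {1, 2, 4, 5, 6, 7} → 3.
For row 3, column 1: row 3 already has {1, 2, 3, 5, 6, 7}; that leaves 4.
At (row 7, col 1): row 7 already has {1, 2, 3, 4, 6, 7}, so the value is 5.
For row 2, column 1: column 1 already has {1, 2, 3, 4, 5, 6}; that leaves 7.
At (row 2, col 7): row 2 already has {1, 3, 4, 5, 6, 7}, so the value is 2.

k = 4, c = 5, q = 2, b = 3, m = 7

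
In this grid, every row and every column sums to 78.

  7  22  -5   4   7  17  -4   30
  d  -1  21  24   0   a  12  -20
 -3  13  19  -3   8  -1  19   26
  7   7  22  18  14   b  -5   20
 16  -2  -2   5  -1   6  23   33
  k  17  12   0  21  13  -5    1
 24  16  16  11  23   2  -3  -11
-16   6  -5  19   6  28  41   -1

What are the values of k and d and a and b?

The known cells in row 6 total 59, leaving 78 − 59 = 19 for the blank.
The known cells in column 1 total 54, leaving 78 − 54 = 24 for the blank.
The known cells in row 4 total 83, leaving 78 − 83 = -5 for the blank.
The known cells in row 2 total 60, leaving 78 − 60 = 18 for the blank.

k = 19, d = 24, a = 18, b = -5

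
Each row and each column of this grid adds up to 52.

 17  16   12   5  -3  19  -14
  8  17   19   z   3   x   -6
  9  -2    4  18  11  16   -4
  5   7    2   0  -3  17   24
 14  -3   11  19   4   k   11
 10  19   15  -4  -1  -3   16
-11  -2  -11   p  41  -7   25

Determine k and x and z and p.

Row 5 has 14 − 3 + 11 + 19 + 4 + 11 = 56; the blank must be 52 − 56 = -4.
Row 7 has -11 − 2 − 11 + 41 − 7 + 25 = 35; the blank must be 52 − 35 = 17.
Column 4 has 5 + 18 + 0 + 19 − 4 + 17 = 55; the blank must be 52 − 55 = -3.
Row 2 has 8 + 17 + 19 − 3 + 3 − 6 = 38; the blank must be 52 − 38 = 14.

k = -4, x = 14, z = -3, p = 17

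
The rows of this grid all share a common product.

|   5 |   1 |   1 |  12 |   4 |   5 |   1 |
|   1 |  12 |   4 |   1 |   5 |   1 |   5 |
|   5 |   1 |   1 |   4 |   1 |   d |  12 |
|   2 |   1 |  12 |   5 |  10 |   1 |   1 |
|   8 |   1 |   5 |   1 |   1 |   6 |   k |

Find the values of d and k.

d = 5, k = 5

Rows 1 and 4 each multiply to 1200, so every row has product 1200.
Row 3: 5×1×1×4×1×12 = 240, so the missing entry is 1200 ÷ 240 = 5.
Row 5: 8×1×5×1×1×6 = 240, so the missing entry is 1200 ÷ 240 = 5.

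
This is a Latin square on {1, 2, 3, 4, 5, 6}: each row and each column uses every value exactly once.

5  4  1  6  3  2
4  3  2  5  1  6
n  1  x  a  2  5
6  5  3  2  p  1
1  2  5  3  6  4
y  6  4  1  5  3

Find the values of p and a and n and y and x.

Cell (4,5): row 4 already has {1, 2, 3, 5, 6} → 4.
At (row 3, col 4): column 4 already has {1, 2, 3, 5, 6}, so the value is 4.
At (row 6, col 1): row 6 already has {1, 3, 4, 5, 6}, so the value is 2.
For row 3, column 1: column 1 already has {1, 2, 4, 5, 6}; that leaves 3.
At (row 3, col 3): row 3 already has {1, 2, 3, 4, 5}, so the value is 6.

p = 4, a = 4, n = 3, y = 2, x = 6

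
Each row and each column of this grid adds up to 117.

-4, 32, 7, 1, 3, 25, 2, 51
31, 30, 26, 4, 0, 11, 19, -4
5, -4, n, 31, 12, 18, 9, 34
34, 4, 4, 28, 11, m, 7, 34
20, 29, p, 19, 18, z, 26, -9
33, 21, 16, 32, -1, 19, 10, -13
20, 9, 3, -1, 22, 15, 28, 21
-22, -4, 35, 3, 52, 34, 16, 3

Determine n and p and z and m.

n = 12, p = 14, z = 0, m = -5

Row 4 has 34 + 4 + 4 + 28 + 11 + 7 + 34 = 122; the blank must be 117 − 122 = -5.
Column 6 has 25 + 11 + 18 − 5 + 19 + 15 + 34 = 117; the blank must be 117 − 117 = 0.
Row 5 has 20 + 29 + 19 + 18 + 0 + 26 − 9 = 103; the blank must be 117 − 103 = 14.
Row 3 has 5 − 4 + 31 + 12 + 18 + 9 + 34 = 105; the blank must be 117 − 105 = 12.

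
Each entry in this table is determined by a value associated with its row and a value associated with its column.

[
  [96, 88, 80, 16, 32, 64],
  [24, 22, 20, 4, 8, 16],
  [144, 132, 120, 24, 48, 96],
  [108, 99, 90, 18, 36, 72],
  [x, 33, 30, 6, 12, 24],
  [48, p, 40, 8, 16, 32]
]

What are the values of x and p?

x = 36, p = 44

Each row is a constant multiple of every other row — this is a multiplication table with the headers hidden.
Row 5 is 24/64 = 3/8 times row 1, so its entry in column 1 is 96 × 3/8 = 36.
Row 6 is 32/64 = 1/2 times row 1, so its entry in column 2 is 88 × 1/2 = 44.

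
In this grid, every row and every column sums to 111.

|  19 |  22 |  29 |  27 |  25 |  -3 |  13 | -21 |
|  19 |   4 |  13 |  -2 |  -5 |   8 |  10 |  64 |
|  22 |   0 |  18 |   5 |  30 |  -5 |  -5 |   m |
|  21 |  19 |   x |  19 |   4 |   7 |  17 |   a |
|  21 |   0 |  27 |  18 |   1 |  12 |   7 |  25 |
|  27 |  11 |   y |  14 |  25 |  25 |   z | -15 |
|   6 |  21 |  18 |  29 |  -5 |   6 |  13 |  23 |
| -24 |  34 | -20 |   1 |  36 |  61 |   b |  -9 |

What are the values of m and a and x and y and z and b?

Row 3 has 22 + 0 + 18 + 5 + 30 − 5 − 5 = 65; the blank must be 111 − 65 = 46.
Column 8 has -21 + 64 + 46 + 25 − 15 + 23 − 9 = 113; the blank must be 111 − 113 = -2.
Row 8 has -24 + 34 − 20 + 1 + 36 + 61 − 9 = 79; the blank must be 111 − 79 = 32.
Column 7 has 13 + 10 − 5 + 17 + 7 + 13 + 32 = 87; the blank must be 111 − 87 = 24.
Row 4 has 21 + 19 + 19 + 4 + 7 + 17 − 2 = 85; the blank must be 111 − 85 = 26.
Row 6 has 27 + 11 + 14 + 25 + 25 + 24 − 15 = 111; the blank must be 111 − 111 = 0.

m = 46, a = -2, x = 26, y = 0, z = 24, b = 32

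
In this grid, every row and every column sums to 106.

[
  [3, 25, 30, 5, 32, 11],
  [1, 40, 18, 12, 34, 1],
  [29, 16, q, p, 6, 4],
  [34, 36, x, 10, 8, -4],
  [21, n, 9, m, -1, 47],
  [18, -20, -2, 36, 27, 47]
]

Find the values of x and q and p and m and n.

x = 22, q = 29, p = 22, m = 21, n = 9

Row 4: 34 + 36 + 10 + 8 − 4 = 84, so its missing entry is 106 − 84 = 22.
Column 3: 30 + 18 + 22 + 9 − 2 = 77, so its missing entry is 106 − 77 = 29.
Row 3: 29 + 16 + 29 + 6 + 4 = 84, so its missing entry is 106 − 84 = 22.
Column 4: 5 + 12 + 22 + 10 + 36 = 85, so its missing entry is 106 − 85 = 21.
Row 5: 21 + 9 + 21 − 1 + 47 = 97, so its missing entry is 106 − 97 = 9.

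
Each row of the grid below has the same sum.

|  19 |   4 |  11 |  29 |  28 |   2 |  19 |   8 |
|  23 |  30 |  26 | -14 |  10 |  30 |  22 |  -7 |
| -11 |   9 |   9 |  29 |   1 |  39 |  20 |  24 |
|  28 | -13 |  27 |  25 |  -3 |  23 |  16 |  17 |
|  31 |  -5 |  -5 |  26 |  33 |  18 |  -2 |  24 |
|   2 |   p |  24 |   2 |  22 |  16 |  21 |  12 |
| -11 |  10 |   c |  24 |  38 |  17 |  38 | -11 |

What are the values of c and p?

Row 1 sums to 120 and so does row 4; that's the common total.
In row 7 the known cells total 105, leaving 120 − 105 = 15.
In row 6 the known cells total 99, leaving 120 − 99 = 21.

c = 15, p = 21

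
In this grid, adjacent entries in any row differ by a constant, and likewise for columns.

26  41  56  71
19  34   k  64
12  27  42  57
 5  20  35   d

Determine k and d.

k = 49, d = 50

Along each row the entries change by 15 per step; down each column they change by -7.
Row 2: from 19 at column 1, stepping by 15 to column 3 gives 49.
Row 4: from 5 at column 1, stepping by 15 to column 4 gives 50.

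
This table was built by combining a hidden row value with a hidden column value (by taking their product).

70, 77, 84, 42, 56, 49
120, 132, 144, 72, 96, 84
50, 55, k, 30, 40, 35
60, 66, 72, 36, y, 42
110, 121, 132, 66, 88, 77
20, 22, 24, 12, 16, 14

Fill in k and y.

Each row is a constant multiple of every other row — this is a multiplication table with the headers hidden.
Row 3 is 30/42 = 5/7 times row 1, so its entry in column 3 is 84 × 5/7 = 60.
Row 4 is 36/42 = 6/7 times row 1, so its entry in column 5 is 56 × 6/7 = 48.

k = 60, y = 48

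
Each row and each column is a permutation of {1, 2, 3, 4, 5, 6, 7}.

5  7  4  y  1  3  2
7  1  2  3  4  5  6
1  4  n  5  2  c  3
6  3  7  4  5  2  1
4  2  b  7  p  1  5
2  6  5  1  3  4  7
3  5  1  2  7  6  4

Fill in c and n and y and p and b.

At (row 5, col 5): column 5 already has {1, 2, 3, 4, 5, 7}, so the value is 6.
For row 1, column 4: row 1 already has {1, 2, 3, 4, 5, 7}; that leaves 6.
At (row 5, col 3): row 5 already has {1, 2, 4, 5, 6, 7}, so the value is 3.
At (row 3, col 3): column 3 already has {1, 2, 3, 4, 5, 7}, so the value is 6.
At (row 3, col 6): row 3 already has {1, 2, 3, 4, 5, 6}, so the value is 7.

c = 7, n = 6, y = 6, p = 6, b = 3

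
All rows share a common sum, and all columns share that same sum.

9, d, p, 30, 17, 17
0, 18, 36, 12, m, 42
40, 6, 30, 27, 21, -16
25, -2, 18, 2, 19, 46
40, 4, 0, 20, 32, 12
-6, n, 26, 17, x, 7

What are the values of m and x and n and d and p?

m = 0, x = 19, n = 45, d = 37, p = -2

Rows 3 and 4 both sum to 108, so that's the common total.
Row 2: 0 + 18 + 36 + 12 + 42 = 108, so its missing entry is 108 − 108 = 0.
Column 5: 17 + 0 + 21 + 19 + 32 = 89, so its missing entry is 108 − 89 = 19.
Row 6: -6 + 26 + 17 + 19 + 7 = 63, so its missing entry is 108 − 63 = 45.
Column 2: 18 + 6 − 2 + 4 + 45 = 71, so its missing entry is 108 − 71 = 37.
Row 1: 9 + 37 + 30 + 17 + 17 = 110, so its missing entry is 108 − 110 = -2.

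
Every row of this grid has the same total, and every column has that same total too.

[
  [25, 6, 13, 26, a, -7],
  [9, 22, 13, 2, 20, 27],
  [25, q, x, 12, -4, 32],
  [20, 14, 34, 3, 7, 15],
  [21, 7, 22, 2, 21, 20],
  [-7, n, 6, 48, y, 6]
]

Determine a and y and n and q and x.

a = 30, y = 19, n = 21, q = 23, x = 5

Rows 2 and 4 both sum to 93, so that's the common total.
The known cells in row 1 total 63, leaving 93 − 63 = 30 for the blank.
The known cells in column 5 total 74, leaving 93 − 74 = 19 for the blank.
The known cells in row 6 total 72, leaving 93 − 72 = 21 for the blank.
The known cells in column 2 total 70, leaving 93 − 70 = 23 for the blank.
The known cells in row 3 total 88, leaving 93 − 88 = 5 for the blank.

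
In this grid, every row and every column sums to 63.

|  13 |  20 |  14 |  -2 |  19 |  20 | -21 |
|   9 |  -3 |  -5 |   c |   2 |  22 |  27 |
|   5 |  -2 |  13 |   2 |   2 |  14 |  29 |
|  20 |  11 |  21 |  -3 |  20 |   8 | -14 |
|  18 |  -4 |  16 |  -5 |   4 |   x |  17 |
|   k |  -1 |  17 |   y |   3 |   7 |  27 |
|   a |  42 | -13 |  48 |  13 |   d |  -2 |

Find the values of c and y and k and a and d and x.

Row 5: 18 − 4 + 16 − 5 + 4 + 17 = 46, so its missing entry is 63 − 46 = 17.
Column 6: 20 + 22 + 14 + 8 + 17 + 7 = 88, so its missing entry is 63 − 88 = -25.
Row 7: 42 − 13 + 48 + 13 − 25 − 2 = 63, so its missing entry is 63 − 63 = 0.
Column 1: 13 + 9 + 5 + 20 + 18 + 0 = 65, so its missing entry is 63 − 65 = -2.
Row 6: -2 − 1 + 17 + 3 + 7 + 27 = 51, so its missing entry is 63 − 51 = 12.
Row 2: 9 − 3 − 5 + 2 + 22 + 27 = 52, so its missing entry is 63 − 52 = 11.

c = 11, y = 12, k = -2, a = 0, d = -25, x = 17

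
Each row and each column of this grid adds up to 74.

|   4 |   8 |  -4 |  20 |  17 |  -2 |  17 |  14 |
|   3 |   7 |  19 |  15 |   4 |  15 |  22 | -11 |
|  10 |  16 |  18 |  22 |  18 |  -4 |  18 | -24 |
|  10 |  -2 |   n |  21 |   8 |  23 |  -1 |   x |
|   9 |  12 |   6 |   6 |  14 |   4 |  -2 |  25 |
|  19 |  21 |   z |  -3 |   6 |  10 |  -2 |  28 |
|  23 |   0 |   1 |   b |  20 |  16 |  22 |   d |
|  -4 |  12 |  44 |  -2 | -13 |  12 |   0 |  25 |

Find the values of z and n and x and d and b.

Column 4: 20 + 15 + 22 + 21 + 6 − 3 − 2 = 79, so its missing entry is 74 − 79 = -5.
Row 7: 23 + 0 + 1 − 5 + 20 + 16 + 22 = 77, so its missing entry is 74 − 77 = -3.
Column 8: 14 − 11 − 24 + 25 + 28 − 3 + 25 = 54, so its missing entry is 74 − 54 = 20.
Row 4: 10 − 2 + 21 + 8 + 23 − 1 + 20 = 79, so its missing entry is 74 − 79 = -5.
Row 6: 19 + 21 − 3 + 6 + 10 − 2 + 28 = 79, so its missing entry is 74 − 79 = -5.

z = -5, n = -5, x = 20, d = -3, b = -5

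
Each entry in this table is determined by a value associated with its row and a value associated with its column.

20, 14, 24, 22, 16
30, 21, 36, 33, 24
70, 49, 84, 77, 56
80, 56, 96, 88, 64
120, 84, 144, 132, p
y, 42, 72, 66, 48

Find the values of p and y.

p = 96, y = 60

Each row is a constant multiple of every other row — this is a multiplication table with the headers hidden.
Row 5 is 144/24 = 6/1 times row 1, so its entry in column 5 is 16 × 6/1 = 96.
Row 6 is 72/24 = 3/1 times row 1, so its entry in column 1 is 20 × 3/1 = 60.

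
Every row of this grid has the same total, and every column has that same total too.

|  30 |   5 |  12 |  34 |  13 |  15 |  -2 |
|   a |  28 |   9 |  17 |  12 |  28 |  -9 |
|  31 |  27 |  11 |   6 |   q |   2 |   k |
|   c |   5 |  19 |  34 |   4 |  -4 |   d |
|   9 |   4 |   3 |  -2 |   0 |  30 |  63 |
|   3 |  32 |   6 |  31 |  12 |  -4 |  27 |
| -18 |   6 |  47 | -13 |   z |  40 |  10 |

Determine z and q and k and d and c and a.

Rows 1 and 5 both sum to 107, so that's the common total.
The known cells in row 7 total 72, leaving 107 − 72 = 35 for the blank.
The known cells in column 5 total 76, leaving 107 − 76 = 31 for the blank.
The known cells in row 3 total 108, leaving 107 − 108 = -1 for the blank.
The known cells in column 7 total 88, leaving 107 − 88 = 19 for the blank.
The known cells in row 4 total 77, leaving 107 − 77 = 30 for the blank.
The known cells in row 2 total 85, leaving 107 − 85 = 22 for the blank.

z = 35, q = 31, k = -1, d = 19, c = 30, a = 22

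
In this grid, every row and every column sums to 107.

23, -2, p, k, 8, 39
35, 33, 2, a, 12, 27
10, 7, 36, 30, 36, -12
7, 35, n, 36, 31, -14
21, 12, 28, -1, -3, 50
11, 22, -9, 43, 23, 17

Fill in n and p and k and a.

Row 4: 7 + 35 + 36 + 31 − 14 = 95, so its missing entry is 107 − 95 = 12.
Row 2: 35 + 33 + 2 + 12 + 27 = 109, so its missing entry is 107 − 109 = -2.
Column 4: -2 + 30 + 36 − 1 + 43 = 106, so its missing entry is 107 − 106 = 1.
Row 1: 23 − 2 + 1 + 8 + 39 = 69, so its missing entry is 107 − 69 = 38.

n = 12, p = 38, k = 1, a = -2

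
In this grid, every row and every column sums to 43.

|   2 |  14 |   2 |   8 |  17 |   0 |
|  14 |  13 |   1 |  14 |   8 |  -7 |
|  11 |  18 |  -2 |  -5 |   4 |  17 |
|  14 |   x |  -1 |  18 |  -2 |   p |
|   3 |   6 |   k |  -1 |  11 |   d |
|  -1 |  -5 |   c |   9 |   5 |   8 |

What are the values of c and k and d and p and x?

Column 2: 14 + 13 + 18 + 6 − 5 = 46, so its missing entry is 43 − 46 = -3.
Row 4: 14 − 3 − 1 + 18 − 2 = 26, so its missing entry is 43 − 26 = 17.
Column 6: 0 − 7 + 17 + 17 + 8 = 35, so its missing entry is 43 − 35 = 8.
Row 5: 3 + 6 − 1 + 11 + 8 = 27, so its missing entry is 43 − 27 = 16.
Row 6: -1 − 5 + 9 + 5 + 8 = 16, so its missing entry is 43 − 16 = 27.

c = 27, k = 16, d = 8, p = 17, x = -3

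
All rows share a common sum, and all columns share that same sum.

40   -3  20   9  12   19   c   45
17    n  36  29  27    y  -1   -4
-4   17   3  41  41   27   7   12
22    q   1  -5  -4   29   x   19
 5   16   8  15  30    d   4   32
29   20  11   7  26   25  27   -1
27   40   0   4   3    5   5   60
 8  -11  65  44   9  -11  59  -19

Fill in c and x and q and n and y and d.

c = 2, x = 41, q = 41, n = 24, y = 16, d = 34

Rows 3 and 6 both sum to 144, so that's the common total.
Row 1: 40 − 3 + 20 + 9 + 12 + 19 + 45 = 142, so its missing entry is 144 − 142 = 2.
Row 5: 5 + 16 + 8 + 15 + 30 + 4 + 32 = 110, so its missing entry is 144 − 110 = 34.
Column 6: 19 + 27 + 29 + 34 + 25 + 5 − 11 = 128, so its missing entry is 144 − 128 = 16.
Row 2: 17 + 36 + 29 + 27 + 16 − 1 − 4 = 120, so its missing entry is 144 − 120 = 24.
Column 2: -3 + 24 + 17 + 16 + 20 + 40 − 11 = 103, so its missing entry is 144 − 103 = 41.
Row 4: 22 + 41 + 1 − 5 − 4 + 29 + 19 = 103, so its missing entry is 144 − 103 = 41.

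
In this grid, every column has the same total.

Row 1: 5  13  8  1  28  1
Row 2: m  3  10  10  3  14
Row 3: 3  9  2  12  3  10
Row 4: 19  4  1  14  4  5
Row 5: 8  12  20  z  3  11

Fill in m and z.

The complete columns each total 41.
Column 1 is missing 41 − 35 = 6 (since 5 + 3 + 19 + 8 = 35).
Column 4 is missing 41 − 37 = 4 (since 1 + 10 + 12 + 14 = 37).

m = 6, z = 4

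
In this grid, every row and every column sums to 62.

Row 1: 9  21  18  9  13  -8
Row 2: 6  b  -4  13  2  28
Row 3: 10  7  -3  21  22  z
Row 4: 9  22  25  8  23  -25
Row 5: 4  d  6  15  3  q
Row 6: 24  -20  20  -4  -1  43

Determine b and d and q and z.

The known cells in row 2 total 45, leaving 62 − 45 = 17 for the blank.
The known cells in row 3 total 57, leaving 62 − 57 = 5 for the blank.
The known cells in column 6 total 43, leaving 62 − 43 = 19 for the blank.
The known cells in row 5 total 47, leaving 62 − 47 = 15 for the blank.

b = 17, d = 15, q = 19, z = 5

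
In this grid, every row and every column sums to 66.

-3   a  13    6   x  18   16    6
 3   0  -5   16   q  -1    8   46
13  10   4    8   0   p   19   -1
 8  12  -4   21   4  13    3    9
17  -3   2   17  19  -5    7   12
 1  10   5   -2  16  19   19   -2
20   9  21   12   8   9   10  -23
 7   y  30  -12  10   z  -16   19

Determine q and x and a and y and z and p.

q = -1, x = 10, a = 0, y = 28, z = 0, p = 13

Row 2: 3 + 0 − 5 + 16 − 1 + 8 + 46 = 67, so its missing entry is 66 − 67 = -1.
Column 5: -1 + 0 + 4 + 19 + 16 + 8 + 10 = 56, so its missing entry is 66 − 56 = 10.
Row 1: -3 + 13 + 6 + 10 + 18 + 16 + 6 = 66, so its missing entry is 66 − 66 = 0.
Column 2: 0 + 0 + 10 + 12 − 3 + 10 + 9 = 38, so its missing entry is 66 − 38 = 28.
Row 8: 7 + 28 + 30 − 12 + 10 − 16 + 19 = 66, so its missing entry is 66 − 66 = 0.
Row 3: 13 + 10 + 4 + 8 + 0 + 19 − 1 = 53, so its missing entry is 66 − 53 = 13.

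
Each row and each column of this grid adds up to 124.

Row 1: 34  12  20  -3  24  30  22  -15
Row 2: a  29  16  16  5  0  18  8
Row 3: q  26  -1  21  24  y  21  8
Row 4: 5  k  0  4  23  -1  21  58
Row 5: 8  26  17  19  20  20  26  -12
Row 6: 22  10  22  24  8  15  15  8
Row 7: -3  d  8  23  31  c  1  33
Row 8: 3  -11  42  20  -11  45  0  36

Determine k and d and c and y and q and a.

k = 14, d = 18, c = 13, y = 2, q = 23, a = 32

Row 4 has 5 + 0 + 4 + 23 − 1 + 21 + 58 = 110; the blank must be 124 − 110 = 14.
Column 2 has 12 + 29 + 26 + 14 + 26 + 10 − 11 = 106; the blank must be 124 − 106 = 18.
Row 7 has -3 + 18 + 8 + 23 + 31 + 1 + 33 = 111; the blank must be 124 − 111 = 13.
Row 2 has 29 + 16 + 16 + 5 + 0 + 18 + 8 = 92; the blank must be 124 − 92 = 32.
Column 1 has 34 + 32 + 5 + 8 + 22 − 3 + 3 = 101; the blank must be 124 − 101 = 23.
Row 3 has 23 + 26 − 1 + 21 + 24 + 21 + 8 = 122; the blank must be 124 − 122 = 2.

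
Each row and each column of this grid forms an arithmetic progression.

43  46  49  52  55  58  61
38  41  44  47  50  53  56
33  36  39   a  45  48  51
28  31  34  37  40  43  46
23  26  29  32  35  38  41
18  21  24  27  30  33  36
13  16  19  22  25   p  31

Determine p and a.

Along each row the entries change by 3 per step; down each column they change by -5.
Row 7: from 13 at column 1, stepping by 3 to column 6 gives 28.
Row 3: from 33 at column 1, stepping by 3 to column 4 gives 42.

p = 28, a = 42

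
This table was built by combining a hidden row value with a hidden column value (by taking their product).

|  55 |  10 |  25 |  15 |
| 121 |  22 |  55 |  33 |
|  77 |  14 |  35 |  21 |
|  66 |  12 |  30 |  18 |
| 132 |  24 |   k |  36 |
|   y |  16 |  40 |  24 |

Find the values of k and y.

k = 60, y = 88

Each row is a constant multiple of every other row — this is a multiplication table with the headers hidden.
Row 5 is 36/15 = 12/5 times row 1, so its entry in column 3 is 25 × 12/5 = 60.
Row 6 is 24/15 = 8/5 times row 1, so its entry in column 1 is 55 × 8/5 = 88.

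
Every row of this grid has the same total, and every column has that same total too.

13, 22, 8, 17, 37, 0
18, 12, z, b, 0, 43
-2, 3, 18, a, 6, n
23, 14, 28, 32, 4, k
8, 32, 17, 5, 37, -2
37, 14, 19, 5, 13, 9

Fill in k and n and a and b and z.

k = -4, n = 51, a = 21, b = 17, z = 7

Rows 1 and 5 both sum to 97, so that's the common total.
The known cells in column 3 total 90, leaving 97 − 90 = 7 for the blank.
The known cells in row 2 total 80, leaving 97 − 80 = 17 for the blank.
The known cells in column 4 total 76, leaving 97 − 76 = 21 for the blank.
The known cells in row 3 total 46, leaving 97 − 46 = 51 for the blank.
The known cells in row 4 total 101, leaving 97 − 101 = -4 for the blank.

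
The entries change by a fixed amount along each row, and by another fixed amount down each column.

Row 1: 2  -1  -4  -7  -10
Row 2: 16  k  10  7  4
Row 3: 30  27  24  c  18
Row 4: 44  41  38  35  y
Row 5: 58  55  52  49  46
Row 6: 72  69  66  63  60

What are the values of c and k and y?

Along each row the entries change by -3 per step; down each column they change by 14.
Row 3: from 30 at column 1, stepping by -3 to column 4 gives 21.
Row 2: from 16 at column 1, stepping by -3 to column 2 gives 13.
Row 4: from 44 at column 1, stepping by -3 to column 5 gives 32.

c = 21, k = 13, y = 32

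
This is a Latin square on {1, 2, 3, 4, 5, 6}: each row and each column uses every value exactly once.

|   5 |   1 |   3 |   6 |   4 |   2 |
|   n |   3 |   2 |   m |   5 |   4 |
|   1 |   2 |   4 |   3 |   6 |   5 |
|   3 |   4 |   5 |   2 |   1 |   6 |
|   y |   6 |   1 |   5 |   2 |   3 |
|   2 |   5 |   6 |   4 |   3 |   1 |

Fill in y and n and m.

Cell (5,1): row 5 already has {1, 2, 3, 5, 6} → 4.
Cell (2,1): column 1 already has {1, 2, 3, 4, 5} → 6.
For row 2, column 4: row 2 already has {2, 3, 4, 5, 6}; that leaves 1.

y = 4, n = 6, m = 1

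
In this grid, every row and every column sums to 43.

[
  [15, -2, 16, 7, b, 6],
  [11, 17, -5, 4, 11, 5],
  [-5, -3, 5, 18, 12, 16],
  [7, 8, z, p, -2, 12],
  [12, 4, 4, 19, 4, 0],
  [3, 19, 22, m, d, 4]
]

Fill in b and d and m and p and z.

b = 1, d = 17, m = -22, p = 17, z = 1

The known cells in row 1 total 42, leaving 43 − 42 = 1 for the blank.
The known cells in column 5 total 26, leaving 43 − 26 = 17 for the blank.
The known cells in row 6 total 65, leaving 43 − 65 = -22 for the blank.
The known cells in column 4 total 26, leaving 43 − 26 = 17 for the blank.
The known cells in row 4 total 42, leaving 43 − 42 = 1 for the blank.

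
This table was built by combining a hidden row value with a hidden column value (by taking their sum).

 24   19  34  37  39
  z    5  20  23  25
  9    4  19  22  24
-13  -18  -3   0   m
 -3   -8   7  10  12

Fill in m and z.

m = 2, z = 10

The difference between any two rows is the same in every column — this is an addition table with the headers hidden.
Row 4 minus row 1 is -18 − 19 = -37, so its entry in column 5 is 39 + (-37) = 2.
Row 2 minus row 1 is 5 − 19 = -14, so its entry in column 1 is 24 + (-14) = 10.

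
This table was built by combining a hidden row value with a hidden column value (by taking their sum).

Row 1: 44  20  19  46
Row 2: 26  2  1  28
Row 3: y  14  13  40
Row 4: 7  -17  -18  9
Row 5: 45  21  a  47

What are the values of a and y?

The difference between any two rows is the same in every column — this is an addition table with the headers hidden.
Row 5 minus row 1 is 21 − 20 = 1, so its entry in column 3 is 19 + 1 = 20.
Row 3 minus row 1 is 14 − 20 = -6, so its entry in column 1 is 44 + (-6) = 38.

a = 20, y = 38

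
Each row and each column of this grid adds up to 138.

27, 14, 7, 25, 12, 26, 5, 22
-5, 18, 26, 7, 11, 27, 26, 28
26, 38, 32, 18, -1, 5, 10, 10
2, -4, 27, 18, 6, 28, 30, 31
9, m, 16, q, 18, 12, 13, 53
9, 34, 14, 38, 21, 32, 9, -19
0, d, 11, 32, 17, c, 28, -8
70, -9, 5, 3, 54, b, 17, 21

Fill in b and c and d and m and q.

b = -23, c = 31, d = 27, m = 20, q = -3

Column 4: 25 + 7 + 18 + 18 + 38 + 32 + 3 = 141, so its missing entry is 138 − 141 = -3.
Row 8: 70 − 9 + 5 + 3 + 54 + 17 + 21 = 161, so its missing entry is 138 − 161 = -23.
Column 6: 26 + 27 + 5 + 28 + 12 + 32 − 23 = 107, so its missing entry is 138 − 107 = 31.
Row 7: 0 + 11 + 32 + 17 + 31 + 28 − 8 = 111, so its missing entry is 138 − 111 = 27.
Row 5: 9 + 16 − 3 + 18 + 12 + 13 + 53 = 118, so its missing entry is 138 − 118 = 20.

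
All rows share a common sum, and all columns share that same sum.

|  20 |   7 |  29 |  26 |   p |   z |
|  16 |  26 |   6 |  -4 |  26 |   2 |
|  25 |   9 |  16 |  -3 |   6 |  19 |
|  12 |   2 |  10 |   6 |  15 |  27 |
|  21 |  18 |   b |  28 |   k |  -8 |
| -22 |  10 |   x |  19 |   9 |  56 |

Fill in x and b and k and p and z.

Rows 2 and 3 both sum to 72, so that's the common total.
The known cells in column 6 total 96, leaving 72 − 96 = -24 for the blank.
The known cells in row 1 total 58, leaving 72 − 58 = 14 for the blank.
The known cells in column 5 total 70, leaving 72 − 70 = 2 for the blank.
The known cells in row 5 total 61, leaving 72 − 61 = 11 for the blank.
The known cells in row 6 total 72, leaving 72 − 72 = 0 for the blank.

x = 0, b = 11, k = 2, p = 14, z = -24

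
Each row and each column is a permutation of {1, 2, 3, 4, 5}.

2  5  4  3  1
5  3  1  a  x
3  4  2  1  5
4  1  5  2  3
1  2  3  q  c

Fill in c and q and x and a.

At (row 5, col 5): row 5 is missing {4, 5} and column 5 is missing {2, 4}, so the value is 4.
For row 2, column 5: column 5 already has {1, 3, 4, 5}; that leaves 2.
For row 2, column 4: row 2 already has {1, 2, 3, 5}; that leaves 4.
At (row 5, col 4): row 5 already has {1, 2, 3, 4}, so the value is 5.

c = 4, q = 5, x = 2, a = 4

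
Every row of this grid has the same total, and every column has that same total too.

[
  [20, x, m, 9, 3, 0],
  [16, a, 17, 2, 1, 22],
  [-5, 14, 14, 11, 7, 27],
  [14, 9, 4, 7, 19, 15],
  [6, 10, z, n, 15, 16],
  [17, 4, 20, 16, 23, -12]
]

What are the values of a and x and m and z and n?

a = 10, x = 21, m = 15, z = -2, n = 23

Rows 3 and 4 both sum to 68, so that's the common total.
Column 4 has 9 + 2 + 11 + 7 + 16 = 45; the blank must be 68 − 45 = 23.
Row 2 has 16 + 17 + 2 + 1 + 22 = 58; the blank must be 68 − 58 = 10.
Column 2 has 10 + 14 + 9 + 10 + 4 = 47; the blank must be 68 − 47 = 21.
Row 5 has 6 + 10 + 23 + 15 + 16 = 70; the blank must be 68 − 70 = -2.
Row 1 has 20 + 21 + 9 + 3 + 0 = 53; the blank must be 68 − 53 = 15.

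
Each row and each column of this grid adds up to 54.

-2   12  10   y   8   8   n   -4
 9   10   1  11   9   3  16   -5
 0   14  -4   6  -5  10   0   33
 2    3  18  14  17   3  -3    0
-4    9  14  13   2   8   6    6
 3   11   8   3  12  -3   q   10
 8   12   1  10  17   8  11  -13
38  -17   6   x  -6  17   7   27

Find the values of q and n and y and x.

Row 6: 3 + 11 + 8 + 3 + 12 − 3 + 10 = 44, so its missing entry is 54 − 44 = 10.
Row 8: 38 − 17 + 6 − 6 + 17 + 7 + 27 = 72, so its missing entry is 54 − 72 = -18.
Column 4: 11 + 6 + 14 + 13 + 3 + 10 − 18 = 39, so its missing entry is 54 − 39 = 15.
Row 1: -2 + 12 + 10 + 15 + 8 + 8 − 4 = 47, so its missing entry is 54 − 47 = 7.

q = 10, n = 7, y = 15, x = -18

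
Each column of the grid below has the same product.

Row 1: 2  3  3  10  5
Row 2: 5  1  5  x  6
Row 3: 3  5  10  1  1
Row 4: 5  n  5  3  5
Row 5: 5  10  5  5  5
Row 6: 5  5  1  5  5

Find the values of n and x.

n = 5, x = 5

Columns 1 and 5 each multiply to 3750, so every column has product 3750.
Column 2: 3×1×5×10×5 = 750, so the missing entry is 3750 ÷ 750 = 5.
Column 4: 10×1×3×5×5 = 750, so the missing entry is 3750 ÷ 750 = 5.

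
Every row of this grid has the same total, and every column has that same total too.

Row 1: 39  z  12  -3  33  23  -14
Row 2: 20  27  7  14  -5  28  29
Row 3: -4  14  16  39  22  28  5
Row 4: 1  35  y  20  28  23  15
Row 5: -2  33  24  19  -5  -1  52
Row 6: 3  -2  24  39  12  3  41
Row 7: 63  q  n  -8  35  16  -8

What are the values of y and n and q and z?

y = -2, n = 39, q = -17, z = 30

Rows 2 and 3 both sum to 120, so that's the common total.
Row 1 has 39 + 12 − 3 + 33 + 23 − 14 = 90; the blank must be 120 − 90 = 30.
Column 2 has 30 + 27 + 14 + 35 + 33 − 2 = 137; the blank must be 120 − 137 = -17.
Row 4 has 1 + 35 + 20 + 28 + 23 + 15 = 122; the blank must be 120 − 122 = -2.
Row 7 has 63 − 17 − 8 + 35 + 16 − 8 = 81; the blank must be 120 − 81 = 39.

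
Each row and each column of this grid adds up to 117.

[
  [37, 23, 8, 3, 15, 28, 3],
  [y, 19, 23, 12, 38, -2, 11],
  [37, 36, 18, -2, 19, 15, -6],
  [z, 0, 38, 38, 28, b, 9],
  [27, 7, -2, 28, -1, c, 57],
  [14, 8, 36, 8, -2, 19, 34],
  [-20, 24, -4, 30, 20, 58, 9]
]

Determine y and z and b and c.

The known cells in row 2 total 101, leaving 117 − 101 = 16 for the blank.
The known cells in row 5 total 116, leaving 117 − 116 = 1 for the blank.
The known cells in column 6 total 119, leaving 117 − 119 = -2 for the blank.
The known cells in row 4 total 111, leaving 117 − 111 = 6 for the blank.

y = 16, z = 6, b = -2, c = 1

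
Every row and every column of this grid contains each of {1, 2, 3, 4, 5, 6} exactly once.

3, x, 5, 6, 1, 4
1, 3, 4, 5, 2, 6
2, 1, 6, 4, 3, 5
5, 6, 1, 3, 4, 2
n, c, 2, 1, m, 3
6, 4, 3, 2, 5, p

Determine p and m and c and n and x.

p = 1, m = 6, c = 5, n = 4, x = 2

At (row 5, col 5): column 5 already has {1, 2, 3, 4, 5}, so the value is 6.
At (row 1, col 2): row 1 already has {1, 3, 4, 5, 6}, so the value is 2.
At (row 5, col 1): column 1 already has {1, 2, 3, 5, 6}, so the value is 4.
At (row 6, col 6): row 6 already has {2, 3, 4, 5, 6}, so the value is 1.
For row 5, column 2: row 5 already has {1, 2, 3, 4, 6}; that leaves 5.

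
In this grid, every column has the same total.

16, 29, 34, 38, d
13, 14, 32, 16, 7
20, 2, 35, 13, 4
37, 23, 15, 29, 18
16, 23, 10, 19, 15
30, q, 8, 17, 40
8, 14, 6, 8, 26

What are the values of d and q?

d = 30, q = 35

Column 1 sums to 140 and so does column 3; that's the common total.
In column 5 the known cells total 110, leaving 140 − 110 = 30.
In column 2 the known cells total 105, leaving 140 − 105 = 35.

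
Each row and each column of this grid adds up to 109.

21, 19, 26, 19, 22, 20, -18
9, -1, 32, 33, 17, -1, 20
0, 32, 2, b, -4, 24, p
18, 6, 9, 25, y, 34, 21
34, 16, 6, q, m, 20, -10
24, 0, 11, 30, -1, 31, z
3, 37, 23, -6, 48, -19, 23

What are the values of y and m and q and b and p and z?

Row 4: 18 + 6 + 9 + 25 + 34 + 21 = 113, so its missing entry is 109 − 113 = -4.
Column 5: 22 + 17 − 4 − 4 − 1 + 48 = 78, so its missing entry is 109 − 78 = 31.
Row 5: 34 + 16 + 6 + 31 + 20 − 10 = 97, so its missing entry is 109 − 97 = 12.
Column 4: 19 + 33 + 25 + 12 + 30 − 6 = 113, so its missing entry is 109 − 113 = -4.
Row 3: 0 + 32 + 2 − 4 − 4 + 24 = 50, so its missing entry is 109 − 50 = 59.
Row 6: 24 + 0 + 11 + 30 − 1 + 31 = 95, so its missing entry is 109 − 95 = 14.

y = -4, m = 31, q = 12, b = -4, p = 59, z = 14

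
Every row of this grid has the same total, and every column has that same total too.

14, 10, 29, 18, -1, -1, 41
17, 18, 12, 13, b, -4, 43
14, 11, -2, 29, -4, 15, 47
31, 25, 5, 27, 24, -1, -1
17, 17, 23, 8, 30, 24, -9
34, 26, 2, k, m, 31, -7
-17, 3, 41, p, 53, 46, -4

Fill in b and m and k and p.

Rows 1 and 3 both sum to 110, so that's the common total.
Row 7: -17 + 3 + 41 + 53 + 46 − 4 = 122, so its missing entry is 110 − 122 = -12.
Column 4: 18 + 13 + 29 + 27 + 8 − 12 = 83, so its missing entry is 110 − 83 = 27.
Row 6: 34 + 26 + 2 + 27 + 31 − 7 = 113, so its missing entry is 110 − 113 = -3.
Row 2: 17 + 18 + 12 + 13 − 4 + 43 = 99, so its missing entry is 110 − 99 = 11.

b = 11, m = -3, k = 27, p = -12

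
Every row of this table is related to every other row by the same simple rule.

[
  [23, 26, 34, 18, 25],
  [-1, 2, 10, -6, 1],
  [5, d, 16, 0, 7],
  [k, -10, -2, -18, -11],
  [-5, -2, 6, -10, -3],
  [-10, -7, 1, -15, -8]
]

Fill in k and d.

The difference between any two rows is the same in every column — this is an addition table with the headers hidden.
Row 4 minus row 1 is -18 − 18 = -36, so its entry in column 1 is 23 + (-36) = -13.
Row 3 minus row 1 is 0 − 18 = -18, so its entry in column 2 is 26 + (-18) = 8.

k = -13, d = 8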